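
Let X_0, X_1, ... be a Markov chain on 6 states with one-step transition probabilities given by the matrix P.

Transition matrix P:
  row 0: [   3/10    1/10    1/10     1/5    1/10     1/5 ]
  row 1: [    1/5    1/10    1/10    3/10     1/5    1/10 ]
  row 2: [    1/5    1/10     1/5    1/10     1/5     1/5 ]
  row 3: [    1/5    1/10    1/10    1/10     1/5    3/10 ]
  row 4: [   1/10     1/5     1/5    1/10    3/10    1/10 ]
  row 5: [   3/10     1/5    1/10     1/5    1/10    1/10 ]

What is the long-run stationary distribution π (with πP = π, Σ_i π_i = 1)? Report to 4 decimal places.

Balance equations π_j = Σ_i π_i·P[i][j]:
  π_0 = 3/10·π_0 + 1/5·π_1 + 1/5·π_2 + 1/5·π_3 + 1/10·π_4 + 3/10·π_5
  π_1 = 1/10·π_0 + 1/10·π_1 + 1/10·π_2 + 1/10·π_3 + 1/5·π_4 + 1/5·π_5
  π_2 = 1/10·π_0 + 1/10·π_1 + 1/5·π_2 + 1/10·π_3 + 1/5·π_4 + 1/10·π_5
  π_3 = 1/5·π_0 + 3/10·π_1 + 1/10·π_2 + 1/10·π_3 + 1/10·π_4 + 1/5·π_5
  π_4 = 1/10·π_0 + 1/5·π_1 + 1/5·π_2 + 1/5·π_3 + 3/10·π_4 + 1/10·π_5
  normalize: π_0 + π_1 + π_2 + π_3 + π_4 + π_5 = 1
Solving the linear system gives exactly π = [4789/21665, 417/3095, 2838/21665, 3594/21665, 3877/21665, 3648/21665].

π = [0.2210, 0.1347, 0.1310, 0.1659, 0.1790, 0.1684]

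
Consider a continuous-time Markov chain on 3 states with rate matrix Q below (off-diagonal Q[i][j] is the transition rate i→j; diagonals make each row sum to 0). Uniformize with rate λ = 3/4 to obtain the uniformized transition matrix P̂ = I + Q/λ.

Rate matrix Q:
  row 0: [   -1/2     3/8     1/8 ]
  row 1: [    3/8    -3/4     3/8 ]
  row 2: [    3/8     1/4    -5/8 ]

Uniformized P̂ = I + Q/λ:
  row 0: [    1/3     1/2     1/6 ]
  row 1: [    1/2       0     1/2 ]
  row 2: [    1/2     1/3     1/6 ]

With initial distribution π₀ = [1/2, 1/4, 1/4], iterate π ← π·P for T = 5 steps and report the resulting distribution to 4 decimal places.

t=0: π = [0.5000, 0.2500, 0.2500]
t=1: π = [0.4167, 0.3333, 0.2500]
t=2: π = [0.4306, 0.2917, 0.2778]
t=3: π = [0.4282, 0.3079, 0.2639]
t=4: π = [0.4286, 0.3021, 0.2693]
t=5: π = [0.4286, 0.3041, 0.2674]

π = [0.4286, 0.3041, 0.2674]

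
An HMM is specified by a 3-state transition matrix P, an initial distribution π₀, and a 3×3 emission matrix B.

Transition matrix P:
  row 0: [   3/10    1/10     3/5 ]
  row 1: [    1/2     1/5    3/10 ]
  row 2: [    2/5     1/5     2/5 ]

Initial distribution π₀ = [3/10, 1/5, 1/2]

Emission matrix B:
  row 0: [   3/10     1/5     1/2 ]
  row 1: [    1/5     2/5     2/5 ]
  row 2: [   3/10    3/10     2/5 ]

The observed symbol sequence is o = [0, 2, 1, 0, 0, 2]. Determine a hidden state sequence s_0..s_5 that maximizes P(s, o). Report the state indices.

t=0: δ = [9.000e-02, 4.000e-02, 1.500e-01]  (obs o_0=0)
t=1: δ = [3.000e-02, 1.200e-02, 2.400e-02]  ψ = [2, 2, 2]  (obs o_1=2)
t=2: δ = [1.920e-03, 1.920e-03, 5.400e-03]  ψ = [2, 2, 0]  (obs o_2=1)
t=3: δ = [6.480e-04, 2.160e-04, 6.480e-04]  ψ = [2, 2, 2]  (obs o_3=0)
t=4: δ = [7.776e-05, 2.592e-05, 1.166e-04]  ψ = [2, 2, 0]  (obs o_4=0)
t=5: δ = [2.333e-05, 9.331e-06, 1.866e-05]  ψ = [2, 2, 0]  (obs o_5=2)
backtrack: best end state = 0; path = [2, 0, 2, 0, 2, 0]

path = [2, 0, 2, 0, 2, 0]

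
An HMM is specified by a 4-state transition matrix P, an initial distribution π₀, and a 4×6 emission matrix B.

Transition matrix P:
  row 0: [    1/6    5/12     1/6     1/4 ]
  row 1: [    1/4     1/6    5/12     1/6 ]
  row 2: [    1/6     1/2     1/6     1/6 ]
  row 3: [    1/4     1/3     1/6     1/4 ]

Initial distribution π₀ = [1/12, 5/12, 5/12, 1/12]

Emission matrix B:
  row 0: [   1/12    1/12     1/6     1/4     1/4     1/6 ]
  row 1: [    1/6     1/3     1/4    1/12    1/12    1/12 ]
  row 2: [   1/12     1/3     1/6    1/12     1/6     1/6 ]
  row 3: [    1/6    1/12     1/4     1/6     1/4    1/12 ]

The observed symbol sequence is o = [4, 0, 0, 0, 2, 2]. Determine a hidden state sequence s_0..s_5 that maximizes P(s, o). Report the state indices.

t=0: δ = [2.083e-02, 3.472e-02, 6.944e-02, 2.083e-02]  (obs o_0=4)
t=1: δ = [9.645e-04, 5.787e-03, 1.206e-03, 1.929e-03]  ψ = [2, 2, 1, 2]  (obs o_1=0)
t=2: δ = [1.206e-04, 1.608e-04, 2.009e-04, 1.608e-04]  ψ = [1, 1, 1, 1]  (obs o_2=0)
t=3: δ = [3.349e-06, 1.674e-05, 5.582e-06, 6.698e-06]  ψ = [1, 2, 1, 3]  (obs o_3=0)
t=4: δ = [6.977e-07, 6.977e-07, 1.163e-06, 6.977e-07]  ψ = [1, 1, 1, 1]  (obs o_4=2)
t=5: δ = [3.230e-08, 1.454e-07, 4.845e-08, 4.845e-08]  ψ = [2, 2, 1, 2]  (obs o_5=2)
backtrack: best end state = 1; path = [2, 1, 2, 1, 2, 1]

path = [2, 1, 2, 1, 2, 1]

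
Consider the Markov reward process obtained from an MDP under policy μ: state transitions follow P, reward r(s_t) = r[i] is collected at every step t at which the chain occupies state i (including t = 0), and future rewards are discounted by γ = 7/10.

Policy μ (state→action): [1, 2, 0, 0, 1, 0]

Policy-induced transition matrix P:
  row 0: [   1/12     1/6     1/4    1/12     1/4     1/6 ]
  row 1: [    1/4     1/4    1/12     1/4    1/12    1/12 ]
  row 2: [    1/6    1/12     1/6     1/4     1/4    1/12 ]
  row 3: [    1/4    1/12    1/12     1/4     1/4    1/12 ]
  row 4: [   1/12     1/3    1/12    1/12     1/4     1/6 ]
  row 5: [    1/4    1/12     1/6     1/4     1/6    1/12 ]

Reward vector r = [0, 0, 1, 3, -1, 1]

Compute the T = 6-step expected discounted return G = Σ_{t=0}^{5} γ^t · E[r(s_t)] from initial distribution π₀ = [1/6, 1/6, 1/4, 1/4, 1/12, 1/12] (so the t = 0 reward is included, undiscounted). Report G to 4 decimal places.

t=0: π = [0.1667, 0.1667, 0.2500, 0.2500, 0.0833, 0.0833], E[r] = 1.0000, γ^t·E[r] = 1.000000, running G = 1.000000
t=1: π = [0.1875, 0.1458, 0.1389, 0.2083, 0.2153, 0.1042], E[r] = 0.6528, γ^t·E[r] = 0.456944, running G = 1.456944
t=2: π = [0.1713, 0.1771, 0.1348, 0.1829, 0.2170, 0.1169], E[r] = 0.5833, γ^t·E[r] = 0.285833, running G = 1.742778
t=3: π = [0.1740, 0.1814, 0.1329, 0.1853, 0.2107, 0.1157], E[r] = 0.5937, γ^t·E[r] = 0.203623, running G = 1.946401
t=4: π = [0.1748, 0.1808, 0.1331, 0.1859, 0.2101, 0.1154], E[r] = 0.5959, γ^t·E[r] = 0.143082, running G = 2.089483
t=5: π = [0.1748, 0.1806, 0.1332, 0.1858, 0.2103, 0.1154], E[r] = 0.5959, γ^t·E[r] = 0.100146, running G = 2.189629

G = 2.1896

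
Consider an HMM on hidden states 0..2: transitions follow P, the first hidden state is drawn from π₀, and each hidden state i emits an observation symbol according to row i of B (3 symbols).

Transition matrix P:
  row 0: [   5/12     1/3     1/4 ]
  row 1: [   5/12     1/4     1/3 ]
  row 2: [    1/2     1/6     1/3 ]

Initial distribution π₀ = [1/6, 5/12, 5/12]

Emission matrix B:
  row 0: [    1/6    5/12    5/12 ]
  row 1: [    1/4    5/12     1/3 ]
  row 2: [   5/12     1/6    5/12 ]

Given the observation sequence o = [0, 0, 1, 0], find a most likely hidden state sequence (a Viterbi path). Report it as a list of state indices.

path = [2, 2, 0, 2]

t=0: δ = [2.778e-02, 1.042e-01, 1.736e-01]  (obs o_0=0)
t=1: δ = [1.447e-02, 7.234e-03, 2.411e-02]  ψ = [2, 2, 2]  (obs o_1=0)
t=2: δ = [5.023e-03, 2.009e-03, 1.340e-03]  ψ = [2, 0, 2]  (obs o_2=1)
t=3: δ = [3.489e-04, 4.186e-04, 5.233e-04]  ψ = [0, 0, 0]  (obs o_3=0)
backtrack: best end state = 2; path = [2, 2, 0, 2]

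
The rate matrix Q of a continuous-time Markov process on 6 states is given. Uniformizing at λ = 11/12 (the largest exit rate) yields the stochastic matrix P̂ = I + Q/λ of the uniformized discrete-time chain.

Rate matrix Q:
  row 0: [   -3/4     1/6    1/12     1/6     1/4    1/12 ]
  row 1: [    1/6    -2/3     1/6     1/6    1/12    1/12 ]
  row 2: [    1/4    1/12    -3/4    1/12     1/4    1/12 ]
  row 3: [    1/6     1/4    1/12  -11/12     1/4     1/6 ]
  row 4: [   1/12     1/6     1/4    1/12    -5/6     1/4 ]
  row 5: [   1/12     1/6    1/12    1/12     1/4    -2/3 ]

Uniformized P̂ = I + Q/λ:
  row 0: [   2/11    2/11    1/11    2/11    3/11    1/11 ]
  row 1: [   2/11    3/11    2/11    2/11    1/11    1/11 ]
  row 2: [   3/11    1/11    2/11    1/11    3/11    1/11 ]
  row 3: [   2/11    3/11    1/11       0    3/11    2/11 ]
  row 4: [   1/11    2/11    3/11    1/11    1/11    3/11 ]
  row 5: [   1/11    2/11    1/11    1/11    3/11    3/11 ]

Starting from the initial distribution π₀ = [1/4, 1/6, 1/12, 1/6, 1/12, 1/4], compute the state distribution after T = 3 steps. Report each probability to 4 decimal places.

π = [0.1632, 0.1955, 0.1591, 0.1130, 0.2012, 0.1680]

t=0: π = [0.2500, 0.1667, 0.0833, 0.1667, 0.0833, 0.2500]
t=1: π = [0.1591, 0.2045, 0.1288, 0.1136, 0.2273, 0.1667]
t=2: π = [0.1577, 0.1990, 0.1625, 0.1136, 0.1942, 0.1729]
t=3: π = [0.1632, 0.1955, 0.1591, 0.1130, 0.2012, 0.1680]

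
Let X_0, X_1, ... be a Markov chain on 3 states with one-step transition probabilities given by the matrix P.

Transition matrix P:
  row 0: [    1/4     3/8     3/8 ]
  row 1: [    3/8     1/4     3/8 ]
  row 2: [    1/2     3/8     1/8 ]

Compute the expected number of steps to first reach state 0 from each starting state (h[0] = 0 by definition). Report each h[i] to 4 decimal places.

First-step conditioning: h[0] = 0; for i ≠ 0, h[i] = 1 + Σ_k P[i][k]·h[k].
  h[1] = 1 + 1/4·h[1] + 3/8·h[2]
  h[2] = 1 + 3/8·h[1] + 1/8·h[2]
Solving the 2×2 linear system over states ≠ 0 gives exactly h = [0, 80/33, 24/11] (h[0] = 0 is the target).

h = [0.0000, 2.4242, 2.1818]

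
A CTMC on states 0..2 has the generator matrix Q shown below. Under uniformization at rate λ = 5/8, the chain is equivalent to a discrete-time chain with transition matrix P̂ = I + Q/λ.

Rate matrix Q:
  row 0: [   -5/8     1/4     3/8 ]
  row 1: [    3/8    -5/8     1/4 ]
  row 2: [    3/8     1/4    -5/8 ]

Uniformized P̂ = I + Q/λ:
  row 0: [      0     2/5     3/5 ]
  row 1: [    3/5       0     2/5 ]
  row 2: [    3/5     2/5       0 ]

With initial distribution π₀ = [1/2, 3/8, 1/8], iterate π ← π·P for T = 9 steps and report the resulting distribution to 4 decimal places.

π = [0.3737, 0.2857, 0.3406]

t=0: π = [0.5000, 0.3750, 0.1250]
t=1: π = [0.3000, 0.2500, 0.4500]
t=2: π = [0.4200, 0.3000, 0.2800]
t=3: π = [0.3480, 0.2800, 0.3720]
t=4: π = [0.3912, 0.2880, 0.3208]
t=5: π = [0.3653, 0.2848, 0.3499]
t=6: π = [0.3808, 0.2861, 0.3331]
t=7: π = [0.3715, 0.2856, 0.3429]
t=8: π = [0.3771, 0.2858, 0.3371]
t=9: π = [0.3737, 0.2857, 0.3406]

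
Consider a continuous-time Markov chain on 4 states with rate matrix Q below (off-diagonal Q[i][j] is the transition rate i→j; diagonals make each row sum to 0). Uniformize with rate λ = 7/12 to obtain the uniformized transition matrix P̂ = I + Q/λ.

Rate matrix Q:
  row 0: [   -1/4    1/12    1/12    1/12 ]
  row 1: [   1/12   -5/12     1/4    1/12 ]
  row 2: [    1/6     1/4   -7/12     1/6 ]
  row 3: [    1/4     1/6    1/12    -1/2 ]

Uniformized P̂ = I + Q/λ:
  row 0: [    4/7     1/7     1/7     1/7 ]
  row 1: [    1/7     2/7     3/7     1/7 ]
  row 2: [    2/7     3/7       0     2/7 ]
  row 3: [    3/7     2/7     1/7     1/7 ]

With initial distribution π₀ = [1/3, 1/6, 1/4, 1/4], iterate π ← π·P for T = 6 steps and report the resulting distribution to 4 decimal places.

π = [0.3824, 0.2581, 0.1896, 0.1699]

t=0: π = [0.3333, 0.1667, 0.2500, 0.2500]
t=1: π = [0.3929, 0.2738, 0.1548, 0.1786]
t=2: π = [0.3844, 0.2517, 0.1990, 0.1650]
t=3: π = [0.3831, 0.2592, 0.1863, 0.1713]
t=4: π = [0.3826, 0.2576, 0.1903, 0.1695]
t=5: π = [0.3824, 0.2582, 0.1893, 0.1700]
t=6: π = [0.3824, 0.2581, 0.1896, 0.1699]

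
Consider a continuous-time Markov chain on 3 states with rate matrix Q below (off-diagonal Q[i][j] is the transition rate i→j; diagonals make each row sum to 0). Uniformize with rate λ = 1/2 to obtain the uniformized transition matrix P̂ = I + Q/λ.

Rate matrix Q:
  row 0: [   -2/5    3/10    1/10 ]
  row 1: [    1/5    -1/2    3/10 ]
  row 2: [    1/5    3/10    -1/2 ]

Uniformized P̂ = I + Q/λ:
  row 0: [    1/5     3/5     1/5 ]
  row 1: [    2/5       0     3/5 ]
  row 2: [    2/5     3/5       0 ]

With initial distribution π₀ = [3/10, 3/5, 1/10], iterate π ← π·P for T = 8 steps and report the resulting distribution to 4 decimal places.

t=0: π = [0.3000, 0.6000, 0.1000]
t=1: π = [0.3400, 0.2400, 0.4200]
t=2: π = [0.3320, 0.4560, 0.2120]
t=3: π = [0.3336, 0.3264, 0.3400]
t=4: π = [0.3333, 0.4042, 0.2626]
t=5: π = [0.3333, 0.3575, 0.3092]
t=6: π = [0.3333, 0.3855, 0.2812]
t=7: π = [0.3333, 0.3687, 0.2980]
t=8: π = [0.3333, 0.3788, 0.2879]

π = [0.3333, 0.3788, 0.2879]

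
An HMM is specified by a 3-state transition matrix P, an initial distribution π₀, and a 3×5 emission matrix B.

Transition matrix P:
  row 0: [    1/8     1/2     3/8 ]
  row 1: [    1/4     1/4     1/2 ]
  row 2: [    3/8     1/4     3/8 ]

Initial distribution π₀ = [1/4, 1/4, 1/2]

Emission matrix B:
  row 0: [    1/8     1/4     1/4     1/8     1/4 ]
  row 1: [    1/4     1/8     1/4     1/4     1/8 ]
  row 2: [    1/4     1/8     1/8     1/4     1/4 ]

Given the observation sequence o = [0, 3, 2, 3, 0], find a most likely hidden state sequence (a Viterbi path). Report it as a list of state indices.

path = [2, 2, 0, 1, 2]

t=0: δ = [3.125e-02, 6.250e-02, 1.250e-01]  (obs o_0=0)
t=1: δ = [5.859e-03, 7.812e-03, 1.172e-02]  ψ = [2, 2, 2]  (obs o_1=3)
t=2: δ = [1.099e-03, 7.324e-04, 5.493e-04]  ψ = [2, 0, 2]  (obs o_2=2)
t=3: δ = [2.575e-05, 1.373e-04, 1.030e-04]  ψ = [2, 0, 0]  (obs o_3=3)
t=4: δ = [4.828e-06, 8.583e-06, 1.717e-05]  ψ = [2, 1, 1]  (obs o_4=0)
backtrack: best end state = 2; path = [2, 2, 0, 1, 2]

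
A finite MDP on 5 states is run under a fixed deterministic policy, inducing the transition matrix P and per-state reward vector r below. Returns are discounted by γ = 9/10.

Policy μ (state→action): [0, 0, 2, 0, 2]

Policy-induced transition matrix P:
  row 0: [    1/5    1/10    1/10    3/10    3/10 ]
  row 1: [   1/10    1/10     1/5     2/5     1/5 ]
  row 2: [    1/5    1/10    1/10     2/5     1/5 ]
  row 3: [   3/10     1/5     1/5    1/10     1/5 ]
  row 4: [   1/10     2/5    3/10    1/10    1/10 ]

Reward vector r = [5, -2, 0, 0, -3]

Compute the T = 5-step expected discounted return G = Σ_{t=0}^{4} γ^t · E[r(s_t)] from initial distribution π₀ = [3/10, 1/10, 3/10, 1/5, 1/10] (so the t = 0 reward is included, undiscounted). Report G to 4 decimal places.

G = 0.9626

t=0: π = [0.3000, 0.1000, 0.3000, 0.2000, 0.1000], E[r] = 1.0000, γ^t·E[r] = 1.000000, running G = 1.000000
t=1: π = [0.2000, 0.1500, 0.1500, 0.2800, 0.2200], E[r] = 0.0400, γ^t·E[r] = 0.036000, running G = 1.036000
t=2: π = [0.1910, 0.1940, 0.1870, 0.2300, 0.1980], E[r] = -0.0270, γ^t·E[r] = -0.021870, running G = 1.014130
t=3: π = [0.1838, 0.1824, 0.1820, 0.2525, 0.1993], E[r] = -0.0437, γ^t·E[r] = -0.031857, running G = 0.982273
t=4: π = [0.1871, 0.1850, 0.1834, 0.2461, 0.1985], E[r] = -0.0300, γ^t·E[r] = -0.019703, running G = 0.962570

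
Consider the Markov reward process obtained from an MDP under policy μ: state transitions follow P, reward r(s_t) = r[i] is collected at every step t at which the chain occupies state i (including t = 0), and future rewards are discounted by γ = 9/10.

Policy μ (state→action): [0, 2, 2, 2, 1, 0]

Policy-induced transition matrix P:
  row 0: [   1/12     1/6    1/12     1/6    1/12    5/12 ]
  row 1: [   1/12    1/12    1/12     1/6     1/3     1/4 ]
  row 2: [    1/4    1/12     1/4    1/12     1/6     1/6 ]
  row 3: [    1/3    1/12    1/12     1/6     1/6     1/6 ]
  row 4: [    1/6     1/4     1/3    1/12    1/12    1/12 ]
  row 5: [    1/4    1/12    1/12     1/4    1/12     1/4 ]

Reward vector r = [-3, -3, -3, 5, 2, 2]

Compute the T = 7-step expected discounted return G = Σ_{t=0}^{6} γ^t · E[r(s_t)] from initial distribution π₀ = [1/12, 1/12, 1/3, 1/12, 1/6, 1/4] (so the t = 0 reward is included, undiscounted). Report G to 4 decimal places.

t=0: π = [0.0833, 0.0833, 0.3333, 0.0833, 0.1667, 0.2500], E[r] = -0.2500, γ^t·E[r] = -0.250000, running G = -0.250000
t=1: π = [0.2153, 0.1181, 0.1806, 0.1458, 0.1389, 0.2014], E[r] = -0.1319, γ^t·E[r] = -0.118750, running G = -0.368750
t=2: π = [0.1950, 0.1244, 0.1481, 0.1568, 0.1400, 0.2355], E[r] = 0.1325, γ^t·E[r] = 0.107344, running G = -0.261406
t=3: π = [0.1982, 0.1229, 0.1430, 0.1623, 0.1399, 0.2337], E[r] = 0.1662, γ^t·E[r] = 0.121184, running G = -0.140223
t=4: π = [0.1984, 0.1232, 0.1421, 0.1626, 0.1395, 0.2343], E[r] = 0.1695, γ^t·E[r] = 0.111198, running G = -0.029024
t=5: π = [0.1983, 0.1231, 0.1419, 0.1627, 0.1395, 0.2344], E[r] = 0.1714, γ^t·E[r] = 0.101212, running G = 0.072188
t=6: π = [0.1984, 0.1231, 0.1419, 0.1628, 0.1395, 0.2344], E[r] = 0.1716, γ^t·E[r] = 0.091184, running G = 0.163372

G = 0.1634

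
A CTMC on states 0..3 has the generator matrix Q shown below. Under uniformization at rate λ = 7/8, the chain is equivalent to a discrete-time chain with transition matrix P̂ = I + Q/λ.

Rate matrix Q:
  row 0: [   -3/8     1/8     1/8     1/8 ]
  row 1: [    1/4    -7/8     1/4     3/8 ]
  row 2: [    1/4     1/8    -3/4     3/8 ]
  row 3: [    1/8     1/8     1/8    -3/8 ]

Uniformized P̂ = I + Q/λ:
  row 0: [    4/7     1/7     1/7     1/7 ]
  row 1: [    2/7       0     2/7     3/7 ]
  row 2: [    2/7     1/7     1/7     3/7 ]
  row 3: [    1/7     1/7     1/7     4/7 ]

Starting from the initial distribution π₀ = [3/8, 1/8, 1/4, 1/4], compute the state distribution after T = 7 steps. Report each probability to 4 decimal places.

π = [0.3216, 0.1250, 0.1607, 0.3926]

t=0: π = [0.3750, 0.1250, 0.2500, 0.2500]
t=1: π = [0.3571, 0.1250, 0.1607, 0.3571]
t=2: π = [0.3367, 0.1250, 0.1607, 0.3776]
t=3: π = [0.3280, 0.1250, 0.1607, 0.3863]
t=4: π = [0.3242, 0.1250, 0.1607, 0.3900]
t=5: π = [0.3226, 0.1250, 0.1607, 0.3917]
t=6: π = [0.3219, 0.1250, 0.1607, 0.3923]
t=7: π = [0.3216, 0.1250, 0.1607, 0.3926]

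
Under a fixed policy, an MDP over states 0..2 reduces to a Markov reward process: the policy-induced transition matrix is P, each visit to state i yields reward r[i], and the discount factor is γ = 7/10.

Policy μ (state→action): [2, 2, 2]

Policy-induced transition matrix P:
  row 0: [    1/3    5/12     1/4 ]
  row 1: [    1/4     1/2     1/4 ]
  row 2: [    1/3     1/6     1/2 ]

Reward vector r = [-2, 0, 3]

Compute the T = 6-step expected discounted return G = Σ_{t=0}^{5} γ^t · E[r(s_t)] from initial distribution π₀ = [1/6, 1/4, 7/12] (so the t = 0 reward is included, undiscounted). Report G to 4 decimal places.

G = 2.3198

t=0: π = [0.1667, 0.2500, 0.5833], E[r] = 1.4167, γ^t·E[r] = 1.416667, running G = 1.416667
t=1: π = [0.3125, 0.2917, 0.3958], E[r] = 0.5625, γ^t·E[r] = 0.393750, running G = 1.810417
t=2: π = [0.3090, 0.3420, 0.3490], E[r] = 0.4288, γ^t·E[r] = 0.210122, running G = 2.020538
t=3: π = [0.3048, 0.3579, 0.3372], E[r] = 0.4021, γ^t·E[r] = 0.137905, running G = 2.158443
t=4: π = [0.3035, 0.3622, 0.3343], E[r] = 0.3959, γ^t·E[r] = 0.095060, running G = 2.253503
t=5: π = [0.3032, 0.3633, 0.3336], E[r] = 0.3944, γ^t·E[r] = 0.066292, running G = 2.319795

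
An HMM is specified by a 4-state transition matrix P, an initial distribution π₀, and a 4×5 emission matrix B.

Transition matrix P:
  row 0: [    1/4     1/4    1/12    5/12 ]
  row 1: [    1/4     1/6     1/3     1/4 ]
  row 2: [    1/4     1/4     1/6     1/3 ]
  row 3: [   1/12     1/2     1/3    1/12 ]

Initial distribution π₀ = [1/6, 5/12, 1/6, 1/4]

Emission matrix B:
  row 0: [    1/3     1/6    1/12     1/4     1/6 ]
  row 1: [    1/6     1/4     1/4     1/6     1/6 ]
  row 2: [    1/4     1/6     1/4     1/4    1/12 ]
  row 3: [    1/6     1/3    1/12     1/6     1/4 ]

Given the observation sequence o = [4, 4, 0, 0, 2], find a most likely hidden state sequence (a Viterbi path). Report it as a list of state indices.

t=0: δ = [2.778e-02, 6.944e-02, 1.389e-02, 6.250e-02]  (obs o_0=4)
t=1: δ = [2.894e-03, 5.208e-03, 1.929e-03, 4.340e-03]  ψ = [1, 3, 1, 1]  (obs o_1=4)
t=2: δ = [4.340e-04, 3.617e-04, 4.340e-04, 2.170e-04]  ψ = [1, 3, 1, 1]  (obs o_2=0)
t=3: δ = [3.617e-05, 1.808e-05, 3.014e-05, 3.014e-05]  ψ = [0, 0, 1, 0]  (obs o_3=0)
t=4: δ = [7.535e-07, 3.768e-06, 2.512e-06, 1.256e-06]  ψ = [0, 3, 3, 0]  (obs o_4=2)
backtrack: best end state = 1; path = [3, 1, 0, 3, 1]

path = [3, 1, 0, 3, 1]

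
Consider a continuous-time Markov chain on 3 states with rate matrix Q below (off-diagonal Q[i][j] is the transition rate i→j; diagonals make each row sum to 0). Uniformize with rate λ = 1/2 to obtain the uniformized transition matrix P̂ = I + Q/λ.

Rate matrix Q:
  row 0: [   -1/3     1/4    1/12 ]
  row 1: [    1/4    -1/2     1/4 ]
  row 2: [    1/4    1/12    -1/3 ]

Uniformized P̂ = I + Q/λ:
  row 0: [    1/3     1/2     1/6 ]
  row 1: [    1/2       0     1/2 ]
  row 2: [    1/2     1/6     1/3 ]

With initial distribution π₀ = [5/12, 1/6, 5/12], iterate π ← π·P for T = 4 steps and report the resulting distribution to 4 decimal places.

t=0: π = [0.4167, 0.1667, 0.4167]
t=1: π = [0.4306, 0.2778, 0.2917]
t=2: π = [0.4282, 0.2639, 0.3079]
t=3: π = [0.4286, 0.2654, 0.3059]
t=4: π = [0.4286, 0.2653, 0.3061]

π = [0.4286, 0.2653, 0.3061]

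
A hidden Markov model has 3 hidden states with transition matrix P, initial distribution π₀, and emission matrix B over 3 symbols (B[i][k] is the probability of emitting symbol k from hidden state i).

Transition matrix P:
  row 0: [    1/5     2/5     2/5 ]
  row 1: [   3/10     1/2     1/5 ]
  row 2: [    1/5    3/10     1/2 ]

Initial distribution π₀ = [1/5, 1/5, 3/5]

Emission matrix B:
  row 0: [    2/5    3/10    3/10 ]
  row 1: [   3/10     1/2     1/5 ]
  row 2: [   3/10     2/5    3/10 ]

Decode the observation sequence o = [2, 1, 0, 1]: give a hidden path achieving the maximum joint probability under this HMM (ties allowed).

t=0: δ = [6.000e-02, 4.000e-02, 1.800e-01]  (obs o_0=2)
t=1: δ = [1.080e-02, 2.700e-02, 3.600e-02]  ψ = [2, 2, 2]  (obs o_1=1)
t=2: δ = [3.240e-03, 4.050e-03, 5.400e-03]  ψ = [1, 1, 2]  (obs o_2=0)
t=3: δ = [3.645e-04, 1.012e-03, 1.080e-03]  ψ = [1, 1, 2]  (obs o_3=1)
backtrack: best end state = 2; path = [2, 2, 2, 2]

path = [2, 2, 2, 2]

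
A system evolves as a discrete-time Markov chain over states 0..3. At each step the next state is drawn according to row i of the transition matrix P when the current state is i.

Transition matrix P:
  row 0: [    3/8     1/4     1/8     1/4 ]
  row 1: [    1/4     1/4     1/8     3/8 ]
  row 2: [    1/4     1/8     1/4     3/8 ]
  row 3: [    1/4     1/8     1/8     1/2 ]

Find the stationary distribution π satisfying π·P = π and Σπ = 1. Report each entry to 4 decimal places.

π = [0.2857, 0.1837, 0.1429, 0.3878]

Balance equations π_j = Σ_i π_i·P[i][j]:
  π_0 = 3/8·π_0 + 1/4·π_1 + 1/4·π_2 + 1/4·π_3
  π_1 = 1/4·π_0 + 1/4·π_1 + 1/8·π_2 + 1/8·π_3
  π_2 = 1/8·π_0 + 1/8·π_1 + 1/4·π_2 + 1/8·π_3
  normalize: π_0 + π_1 + π_2 + π_3 = 1
Solving the linear system gives exactly π = [2/7, 9/49, 1/7, 19/49].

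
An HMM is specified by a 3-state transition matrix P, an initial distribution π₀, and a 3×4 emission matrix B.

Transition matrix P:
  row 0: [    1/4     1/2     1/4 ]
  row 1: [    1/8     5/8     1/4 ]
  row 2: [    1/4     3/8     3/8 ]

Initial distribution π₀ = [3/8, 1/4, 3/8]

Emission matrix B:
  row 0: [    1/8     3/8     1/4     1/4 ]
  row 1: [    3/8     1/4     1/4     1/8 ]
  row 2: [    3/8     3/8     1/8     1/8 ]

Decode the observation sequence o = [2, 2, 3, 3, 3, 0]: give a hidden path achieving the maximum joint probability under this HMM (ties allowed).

path = [0, 1, 1, 1, 1, 1]

t=0: δ = [9.375e-02, 6.250e-02, 4.688e-02]  (obs o_0=2)
t=1: δ = [5.859e-03, 1.172e-02, 2.930e-03]  ψ = [0, 0, 0]  (obs o_1=2)
t=2: δ = [3.662e-04, 9.155e-04, 3.662e-04]  ψ = [0, 1, 1]  (obs o_2=3)
t=3: δ = [2.861e-05, 7.153e-05, 2.861e-05]  ψ = [1, 1, 1]  (obs o_3=3)
t=4: δ = [2.235e-06, 5.588e-06, 2.235e-06]  ψ = [1, 1, 1]  (obs o_4=3)
t=5: δ = [8.731e-08, 1.310e-06, 5.239e-07]  ψ = [1, 1, 1]  (obs o_5=0)
backtrack: best end state = 1; path = [0, 1, 1, 1, 1, 1]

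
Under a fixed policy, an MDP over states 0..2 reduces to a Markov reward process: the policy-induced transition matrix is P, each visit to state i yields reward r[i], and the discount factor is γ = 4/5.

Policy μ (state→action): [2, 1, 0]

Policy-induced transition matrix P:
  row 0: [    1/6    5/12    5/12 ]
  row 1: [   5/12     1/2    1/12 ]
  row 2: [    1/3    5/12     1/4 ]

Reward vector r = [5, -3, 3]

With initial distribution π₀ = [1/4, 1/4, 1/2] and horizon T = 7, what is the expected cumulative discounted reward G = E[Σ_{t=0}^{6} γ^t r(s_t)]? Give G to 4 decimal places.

G = 4.7610

t=0: π = [0.2500, 0.2500, 0.5000], E[r] = 2.0000, γ^t·E[r] = 2.000000, running G = 2.000000
t=1: π = [0.3125, 0.4375, 0.2500], E[r] = 1.0000, γ^t·E[r] = 0.800000, running G = 2.800000
t=2: π = [0.3177, 0.4531, 0.2292], E[r] = 0.9167, γ^t·E[r] = 0.586667, running G = 3.386667
t=3: π = [0.3181, 0.4544, 0.2274], E[r] = 0.9097, γ^t·E[r] = 0.465778, running G = 3.852444
t=4: π = [0.3182, 0.4545, 0.2273], E[r] = 0.9091, γ^t·E[r] = 0.372385, running G = 4.224830
t=5: π = [0.3182, 0.4545, 0.2273], E[r] = 0.9091, γ^t·E[r] = 0.297892, running G = 4.522722
t=6: π = [0.3182, 0.4545, 0.2273], E[r] = 0.9091, γ^t·E[r] = 0.238313, running G = 4.761035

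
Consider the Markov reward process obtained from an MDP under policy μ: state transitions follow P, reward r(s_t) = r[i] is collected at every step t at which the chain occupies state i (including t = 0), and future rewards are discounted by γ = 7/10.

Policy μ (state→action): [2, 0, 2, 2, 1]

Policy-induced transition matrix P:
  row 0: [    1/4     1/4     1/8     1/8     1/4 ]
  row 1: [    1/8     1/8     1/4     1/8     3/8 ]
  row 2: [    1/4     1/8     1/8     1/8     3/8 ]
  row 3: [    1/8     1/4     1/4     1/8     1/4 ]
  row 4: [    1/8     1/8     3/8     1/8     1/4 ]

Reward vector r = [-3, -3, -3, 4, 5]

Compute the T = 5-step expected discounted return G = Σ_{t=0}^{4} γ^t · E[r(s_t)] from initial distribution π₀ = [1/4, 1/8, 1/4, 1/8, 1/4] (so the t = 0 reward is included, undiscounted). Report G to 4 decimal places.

G = 0.3403

t=0: π = [0.2500, 0.1250, 0.2500, 0.1250, 0.2500], E[r] = -0.1250, γ^t·E[r] = -0.125000, running G = -0.125000
t=1: π = [0.1875, 0.1719, 0.2188, 0.1250, 0.2969], E[r] = 0.2500, γ^t·E[r] = 0.175000, running G = 0.050000
t=2: π = [0.1758, 0.1641, 0.2363, 0.1250, 0.2988], E[r] = 0.2656, γ^t·E[r] = 0.130156, running G = 0.180156
t=3: π = [0.1765, 0.1626, 0.2358, 0.1250, 0.3000], E[r] = 0.2754, γ^t·E[r] = 0.094459, running G = 0.274615
t=4: π = [0.1765, 0.1627, 0.2360, 0.1250, 0.2998], E[r] = 0.2734, γ^t·E[r] = 0.065652, running G = 0.340268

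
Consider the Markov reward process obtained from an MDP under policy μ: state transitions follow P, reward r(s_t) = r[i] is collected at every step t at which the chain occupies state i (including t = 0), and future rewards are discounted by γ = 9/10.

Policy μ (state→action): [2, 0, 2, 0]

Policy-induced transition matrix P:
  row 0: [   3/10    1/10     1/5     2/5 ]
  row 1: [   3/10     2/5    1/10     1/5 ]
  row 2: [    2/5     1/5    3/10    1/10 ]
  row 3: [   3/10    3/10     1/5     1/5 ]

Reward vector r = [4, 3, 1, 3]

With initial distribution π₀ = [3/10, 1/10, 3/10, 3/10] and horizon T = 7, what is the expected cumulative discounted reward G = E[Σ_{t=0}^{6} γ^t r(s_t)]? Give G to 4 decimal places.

G = 15.0082

t=0: π = [0.3000, 0.1000, 0.3000, 0.3000], E[r] = 2.7000, γ^t·E[r] = 2.700000, running G = 2.700000
t=1: π = [0.3300, 0.2200, 0.2200, 0.2300], E[r] = 2.8900, γ^t·E[r] = 2.601000, running G = 5.301000
t=2: π = [0.3220, 0.2340, 0.2000, 0.2440], E[r] = 2.9220, γ^t·E[r] = 2.366820, running G = 7.667820
t=3: π = [0.3200, 0.2390, 0.1966, 0.2444], E[r] = 2.9268, γ^t·E[r] = 2.133637, running G = 9.801457
t=4: π = [0.3197, 0.2402, 0.1958, 0.2443], E[r] = 2.9281, γ^t·E[r] = 1.921153, running G = 11.722610
t=5: π = [0.3196, 0.2405, 0.1956, 0.2444], E[r] = 2.9285, γ^t·E[r] = 1.729233, running G = 13.451843
t=6: π = [0.3196, 0.2406, 0.1955, 0.2444], E[r] = 2.9285, γ^t·E[r] = 1.556350, running G = 15.008194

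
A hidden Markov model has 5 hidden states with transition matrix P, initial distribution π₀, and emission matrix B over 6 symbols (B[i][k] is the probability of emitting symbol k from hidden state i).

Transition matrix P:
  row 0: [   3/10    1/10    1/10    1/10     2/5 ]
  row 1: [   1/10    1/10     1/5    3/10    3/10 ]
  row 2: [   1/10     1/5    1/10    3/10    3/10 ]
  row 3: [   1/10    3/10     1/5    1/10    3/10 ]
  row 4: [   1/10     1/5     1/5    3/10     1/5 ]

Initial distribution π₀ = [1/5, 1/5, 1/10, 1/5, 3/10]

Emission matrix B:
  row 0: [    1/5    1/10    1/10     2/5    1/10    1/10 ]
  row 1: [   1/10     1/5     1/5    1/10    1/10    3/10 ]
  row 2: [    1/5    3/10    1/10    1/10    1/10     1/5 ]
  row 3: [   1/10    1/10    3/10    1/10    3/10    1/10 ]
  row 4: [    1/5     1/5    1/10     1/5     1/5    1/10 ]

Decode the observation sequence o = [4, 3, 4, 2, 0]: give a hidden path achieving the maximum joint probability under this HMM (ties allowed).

path = [3, 4, 3, 1, 4]

t=0: δ = [2.000e-02, 2.000e-02, 1.000e-02, 6.000e-02, 6.000e-02]  (obs o_0=4)
t=1: δ = [2.400e-03, 1.800e-03, 1.200e-03, 1.800e-03, 3.600e-03]  ψ = [0, 3, 3, 4, 3]  (obs o_1=3)
t=2: δ = [7.200e-05, 7.200e-05, 7.200e-05, 3.240e-04, 1.920e-04]  ψ = [0, 4, 4, 4, 0]  (obs o_2=4)
t=3: δ = [3.240e-06, 1.944e-05, 6.480e-06, 1.728e-05, 9.720e-06]  ψ = [3, 3, 3, 4, 3]  (obs o_3=2)
t=4: δ = [3.888e-07, 5.184e-07, 7.776e-07, 5.832e-07, 1.166e-06]  ψ = [1, 3, 1, 1, 1]  (obs o_4=0)
backtrack: best end state = 4; path = [3, 4, 3, 1, 4]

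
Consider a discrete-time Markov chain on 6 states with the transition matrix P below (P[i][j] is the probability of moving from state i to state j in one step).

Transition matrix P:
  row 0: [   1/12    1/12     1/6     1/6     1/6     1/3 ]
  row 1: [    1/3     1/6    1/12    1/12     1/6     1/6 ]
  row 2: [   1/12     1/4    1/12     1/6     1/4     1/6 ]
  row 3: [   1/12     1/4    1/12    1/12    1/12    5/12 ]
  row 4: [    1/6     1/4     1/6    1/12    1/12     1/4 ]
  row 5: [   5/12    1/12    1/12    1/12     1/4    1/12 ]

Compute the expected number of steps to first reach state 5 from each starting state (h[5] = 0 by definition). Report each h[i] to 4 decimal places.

h = [3.5498, 4.1580, 4.2192, 3.2890, 3.9365, 0.0000]

First-step conditioning: h[5] = 0; for i ≠ 5, h[i] = 1 + Σ_k P[i][k]·h[k].
  h[0] = 1 + 1/12·h[0] + 1/12·h[1] + 1/6·h[2] + 1/6·h[3] + 1/6·h[4]
  h[1] = 1 + 1/3·h[0] + 1/6·h[1] + 1/12·h[2] + 1/12·h[3] + 1/6·h[4]
  h[2] = 1 + 1/12·h[0] + 1/4·h[1] + 1/12·h[2] + 1/6·h[3] + 1/4·h[4]
  h[3] = 1 + 1/12·h[0] + 1/4·h[1] + 1/12·h[2] + 1/12·h[3] + 1/12·h[4]
  h[4] = 1 + 1/6·h[0] + 1/4·h[1] + 1/6·h[2] + 1/12·h[3] + 1/12·h[4]
Solving the 5×5 linear system over states ≠ 5 gives exactly h = [295884/83353, 346584/83353, 351684/83353, 274152/83353, 328116/83353, 0] (h[5] = 0 is the target).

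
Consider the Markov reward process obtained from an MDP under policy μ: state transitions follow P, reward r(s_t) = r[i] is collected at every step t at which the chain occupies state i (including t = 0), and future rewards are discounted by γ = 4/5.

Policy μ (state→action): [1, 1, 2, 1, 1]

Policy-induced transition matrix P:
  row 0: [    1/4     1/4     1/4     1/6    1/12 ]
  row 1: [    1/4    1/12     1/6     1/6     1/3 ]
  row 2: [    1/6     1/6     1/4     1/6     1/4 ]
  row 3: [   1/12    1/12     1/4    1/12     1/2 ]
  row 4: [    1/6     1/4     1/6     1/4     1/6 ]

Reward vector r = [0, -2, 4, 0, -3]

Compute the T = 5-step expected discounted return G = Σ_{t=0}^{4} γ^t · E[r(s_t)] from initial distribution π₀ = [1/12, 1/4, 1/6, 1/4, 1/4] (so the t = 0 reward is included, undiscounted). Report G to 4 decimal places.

t=0: π = [0.0833, 0.2500, 0.1667, 0.2500, 0.2500], E[r] = -0.5833, γ^t·E[r] = -0.583333, running G = -0.583333
t=1: π = [0.1736, 0.1528, 0.2083, 0.1667, 0.2986], E[r] = -0.3681, γ^t·E[r] = -0.294444, running G = -0.877778
t=2: π = [0.1800, 0.1794, 0.2124, 0.1777, 0.2506], E[r] = -0.2610, γ^t·E[r] = -0.167037, running G = -1.044815
t=3: π = [0.1818, 0.1728, 0.2142, 0.1727, 0.2585], E[r] = -0.2644, γ^t·E[r] = -0.135358, running G = -1.180173
t=4: π = [0.1818, 0.1746, 0.2141, 0.1738, 0.2557], E[r] = -0.2601, γ^t·E[r] = -0.106543, running G = -1.286716

G = -1.2867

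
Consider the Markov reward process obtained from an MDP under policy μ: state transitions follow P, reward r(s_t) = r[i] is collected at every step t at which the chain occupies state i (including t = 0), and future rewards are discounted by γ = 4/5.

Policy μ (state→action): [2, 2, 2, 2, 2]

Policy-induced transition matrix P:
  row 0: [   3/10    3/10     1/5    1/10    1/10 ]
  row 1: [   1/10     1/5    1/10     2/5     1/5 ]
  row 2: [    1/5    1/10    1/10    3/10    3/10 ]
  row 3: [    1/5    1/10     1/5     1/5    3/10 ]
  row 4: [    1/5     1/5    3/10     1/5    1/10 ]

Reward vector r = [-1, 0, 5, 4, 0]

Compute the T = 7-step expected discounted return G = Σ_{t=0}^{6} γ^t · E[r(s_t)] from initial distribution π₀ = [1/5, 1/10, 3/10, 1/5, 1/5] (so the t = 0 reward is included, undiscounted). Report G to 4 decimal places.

t=0: π = [0.2000, 0.1000, 0.3000, 0.2000, 0.2000], E[r] = 2.1000, γ^t·E[r] = 2.100000, running G = 2.100000
t=1: π = [0.2100, 0.1700, 0.1800, 0.2300, 0.2100], E[r] = 1.6100, γ^t·E[r] = 1.288000, running G = 3.388000
t=2: π = [0.2040, 0.1800, 0.1860, 0.2310, 0.1990], E[r] = 1.6500, γ^t·E[r] = 1.056000, running G = 4.444000
t=3: π = [0.2024, 0.1787, 0.1833, 0.2342, 0.2014], E[r] = 1.6509, γ^t·E[r] = 0.845261, running G = 5.289261
t=4: π = [0.2024, 0.1785, 0.1839, 0.2338, 0.2014], E[r] = 1.6527, γ^t·E[r] = 0.676925, running G = 5.966186
t=5: π = [0.2024, 0.1785, 0.1839, 0.2339, 0.2014], E[r] = 1.6525, γ^t·E[r] = 0.541492, running G = 6.507678
t=6: π = [0.2024, 0.1785, 0.1839, 0.2338, 0.2014], E[r] = 1.6525, γ^t·E[r] = 0.433194, running G = 6.940872

G = 6.9409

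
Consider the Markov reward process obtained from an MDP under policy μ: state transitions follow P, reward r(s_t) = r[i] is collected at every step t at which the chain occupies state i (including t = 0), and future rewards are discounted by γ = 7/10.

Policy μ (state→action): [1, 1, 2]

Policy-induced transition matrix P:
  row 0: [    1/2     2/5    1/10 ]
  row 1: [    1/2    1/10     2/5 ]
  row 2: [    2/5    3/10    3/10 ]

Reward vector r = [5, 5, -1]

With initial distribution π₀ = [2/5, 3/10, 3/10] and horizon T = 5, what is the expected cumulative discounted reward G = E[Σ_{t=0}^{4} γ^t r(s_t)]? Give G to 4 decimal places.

t=0: π = [0.4000, 0.3000, 0.3000], E[r] = 3.2000, γ^t·E[r] = 3.200000, running G = 3.200000
t=1: π = [0.4700, 0.2800, 0.2500], E[r] = 3.5000, γ^t·E[r] = 2.450000, running G = 5.650000
t=2: π = [0.4750, 0.2910, 0.2340], E[r] = 3.5960, γ^t·E[r] = 1.762040, running G = 7.412040
t=3: π = [0.4766, 0.2893, 0.2341], E[r] = 3.5954, γ^t·E[r] = 1.233222, running G = 8.645262
t=4: π = [0.4766, 0.2898, 0.2336], E[r] = 3.5983, γ^t·E[r] = 0.863961, running G = 9.509224

G = 9.5092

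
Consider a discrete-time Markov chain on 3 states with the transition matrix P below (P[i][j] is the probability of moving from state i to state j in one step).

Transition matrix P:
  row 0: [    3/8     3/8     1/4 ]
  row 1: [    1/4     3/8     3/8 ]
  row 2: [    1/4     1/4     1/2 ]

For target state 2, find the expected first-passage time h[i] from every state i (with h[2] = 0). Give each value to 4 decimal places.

h = [3.3684, 2.9474, 0.0000]

First-step conditioning: h[2] = 0; for i ≠ 2, h[i] = 1 + Σ_k P[i][k]·h[k].
  h[0] = 1 + 3/8·h[0] + 3/8·h[1]
  h[1] = 1 + 1/4·h[0] + 3/8·h[1]
Solving the 2×2 linear system over states ≠ 2 gives exactly h = [64/19, 56/19, 0] (h[2] = 0 is the target).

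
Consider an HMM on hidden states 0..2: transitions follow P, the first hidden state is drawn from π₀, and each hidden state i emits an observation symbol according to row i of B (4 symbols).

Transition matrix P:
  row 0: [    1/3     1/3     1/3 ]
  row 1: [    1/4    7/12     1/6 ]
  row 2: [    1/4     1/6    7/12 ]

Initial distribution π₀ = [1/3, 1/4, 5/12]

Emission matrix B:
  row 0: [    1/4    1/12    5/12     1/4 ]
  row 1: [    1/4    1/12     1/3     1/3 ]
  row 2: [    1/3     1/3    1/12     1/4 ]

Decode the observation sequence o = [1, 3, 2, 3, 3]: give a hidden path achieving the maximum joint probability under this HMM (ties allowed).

path = [2, 1, 1, 1, 1]

t=0: δ = [2.778e-02, 2.083e-02, 1.389e-01]  (obs o_0=1)
t=1: δ = [8.681e-03, 7.716e-03, 2.025e-02]  ψ = [2, 2, 2]  (obs o_1=3)
t=2: δ = [2.110e-03, 1.500e-03, 9.846e-04]  ψ = [2, 1, 2]  (obs o_2=2)
t=3: δ = [1.758e-04, 2.917e-04, 1.758e-04]  ψ = [0, 1, 0]  (obs o_3=3)
t=4: δ = [1.823e-05, 5.673e-05, 2.564e-05]  ψ = [1, 1, 2]  (obs o_4=3)
backtrack: best end state = 1; path = [2, 1, 1, 1, 1]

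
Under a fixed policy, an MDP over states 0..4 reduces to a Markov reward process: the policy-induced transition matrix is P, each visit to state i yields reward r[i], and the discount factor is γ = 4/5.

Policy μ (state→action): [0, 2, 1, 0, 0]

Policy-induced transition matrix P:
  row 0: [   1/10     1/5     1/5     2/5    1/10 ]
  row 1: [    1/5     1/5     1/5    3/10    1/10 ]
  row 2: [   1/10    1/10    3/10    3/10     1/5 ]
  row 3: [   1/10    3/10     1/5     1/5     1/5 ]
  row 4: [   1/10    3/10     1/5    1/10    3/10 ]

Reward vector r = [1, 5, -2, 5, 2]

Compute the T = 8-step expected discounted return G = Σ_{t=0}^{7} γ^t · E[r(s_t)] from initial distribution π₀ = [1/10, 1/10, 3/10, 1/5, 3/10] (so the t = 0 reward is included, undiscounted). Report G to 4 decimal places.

G = 9.1199

t=0: π = [0.1000, 0.1000, 0.3000, 0.2000, 0.3000], E[r] = 1.6000, γ^t·E[r] = 1.600000, running G = 1.600000
t=1: π = [0.1100, 0.2200, 0.2300, 0.2300, 0.2100], E[r] = 2.3200, γ^t·E[r] = 1.856000, running G = 3.456000
t=2: π = [0.1220, 0.2210, 0.2230, 0.2460, 0.1880], E[r] = 2.3870, γ^t·E[r] = 1.527680, running G = 4.983680
t=3: π = [0.1221, 0.2211, 0.2223, 0.2500, 0.1845], E[r] = 2.4020, γ^t·E[r] = 1.229824, running G = 6.213504
t=4: π = [0.1221, 0.2212, 0.2222, 0.2503, 0.1841], E[r] = 2.4036, γ^t·E[r] = 0.984498, running G = 7.198002
t=5: π = [0.1221, 0.2212, 0.2222, 0.2504, 0.1841], E[r] = 2.4037, γ^t·E[r] = 0.787648, running G = 7.985650
t=6: π = [0.1221, 0.2212, 0.2222, 0.2504, 0.1841], E[r] = 2.4037, γ^t·E[r] = 0.630125, running G = 8.615775
t=7: π = [0.1221, 0.2212, 0.2222, 0.2504, 0.1841], E[r] = 2.4037, γ^t·E[r] = 0.504100, running G = 9.119875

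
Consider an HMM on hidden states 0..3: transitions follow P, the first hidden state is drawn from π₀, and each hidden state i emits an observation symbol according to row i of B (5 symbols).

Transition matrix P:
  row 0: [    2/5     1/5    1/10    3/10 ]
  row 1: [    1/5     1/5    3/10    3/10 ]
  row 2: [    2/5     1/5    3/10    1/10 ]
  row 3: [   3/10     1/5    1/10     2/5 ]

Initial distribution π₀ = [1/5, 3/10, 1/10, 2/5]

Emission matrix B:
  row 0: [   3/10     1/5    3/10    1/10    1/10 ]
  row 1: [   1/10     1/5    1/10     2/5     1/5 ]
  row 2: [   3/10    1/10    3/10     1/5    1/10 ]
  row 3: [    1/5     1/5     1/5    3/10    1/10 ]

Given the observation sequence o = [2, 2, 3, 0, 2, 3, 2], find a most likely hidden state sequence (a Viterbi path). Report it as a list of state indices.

path = [3, 3, 3, 0, 0, 3, 0]

t=0: δ = [6.000e-02, 3.000e-02, 3.000e-02, 8.000e-02]  (obs o_0=2)
t=1: δ = [7.200e-03, 1.600e-03, 2.700e-03, 6.400e-03]  ψ = [0, 3, 1, 3]  (obs o_1=2)
t=2: δ = [2.880e-04, 5.760e-04, 1.620e-04, 7.680e-04]  ψ = [0, 0, 2, 3]  (obs o_2=3)
t=3: δ = [6.912e-05, 1.536e-05, 5.184e-05, 6.144e-05]  ψ = [3, 3, 1, 3]  (obs o_3=0)
t=4: δ = [8.294e-06, 1.382e-06, 4.666e-06, 4.915e-06]  ψ = [0, 0, 2, 3]  (obs o_4=2)
t=5: δ = [3.318e-07, 6.636e-07, 2.799e-07, 7.465e-07]  ψ = [0, 0, 2, 0]  (obs o_5=3)
t=6: δ = [6.718e-08, 1.493e-08, 5.972e-08, 5.972e-08]  ψ = [3, 3, 1, 3]  (obs o_6=2)
backtrack: best end state = 0; path = [3, 3, 3, 0, 0, 3, 0]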